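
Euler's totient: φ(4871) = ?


4871 = 4871
Prime factors: 4871
φ(4871) = 4871 × (1-1/4871)
= 4871 × 4870/4871 = 4870

φ(4871) = 4870


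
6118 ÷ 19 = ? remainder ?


6118 = 19 * 322 + 0
Check: 6118 + 0 = 6118

q = 322, r = 0


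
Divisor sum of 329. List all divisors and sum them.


Divisors of 329: 1, 7, 47, 329
Sum = 1 + 7 + 47 + 329 = 384

σ(329) = 384


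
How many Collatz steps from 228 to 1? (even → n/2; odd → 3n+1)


228 → 114 → 57 → 172 → 86 → 43 → 130 → 65 → 196 → 98 → 49 → 148 → 74 → 37 → 112 → 56 → 28 → 14 → 7 → 22 → 11 → 34 → 17 → 52 → 26 → 13 → 40 → 20 → 10 → 5 → 16 → 8 → 4 → 2 → 1
Total steps = 34

34 steps


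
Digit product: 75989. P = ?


7 × 5 × 9 × 8 × 9 = 22680


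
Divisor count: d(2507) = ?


2507 = 23^1 × 109^1
d(2507) = (1+1) × (1+1) = 4

4 divisors


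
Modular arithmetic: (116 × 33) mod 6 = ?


116 × 33 = 3828
3828 mod 6 = 0


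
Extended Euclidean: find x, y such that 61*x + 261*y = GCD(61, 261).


Tabular extended Euclidean (each row: r = 61*s + 261*t):
r=61, s=1, t=0
r=261, s=0, t=1
q=0: r=61, s=1, t=0   [61*(1) + 261*(0) = 61]
q=4: r=17, s=-4, t=1   [61*(-4) + 261*(1) = 17]
q=3: r=10, s=13, t=-3   [61*(13) + 261*(-3) = 10]
q=1: r=7, s=-17, t=4   [61*(-17) + 261*(4) = 7]
q=1: r=3, s=30, t=-7   [61*(30) + 261*(-7) = 3]
q=2: r=1, s=-77, t=18   [61*(-77) + 261*(18) = 1]
q=3: r=0, s=261, t=-61   [61*(261) + 261*(-61) = 0]
GCD = 1; from the row with r=1: x=-77, y=18
Check: 61*(-77) + 261*(18) = -4697 + 4698 = 1

GCD = 1, x = -77, y = 18


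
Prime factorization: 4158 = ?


4158 / 2 = 2079
2079 / 3 = 693
693 / 3 = 231
231 / 3 = 77
77 / 7 = 11
11 / 11 = 1
4158 = 2 × 3^3 × 7 × 11


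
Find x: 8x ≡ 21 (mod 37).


GCD(8, 37) = 1, unique solution
a^(-1) mod 37 = 14
x = 14 * 21 mod 37 = 35

x ≡ 35 (mod 37)


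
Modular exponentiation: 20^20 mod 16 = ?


20^1 mod 16 = 4
20^2 mod 16 = 0
20^3 mod 16 = 0
20^4 mod 16 = 0
20^5 mod 16 = 0
20^6 mod 16 = 0
20^7 mod 16 = 0
20^8 mod 16 = 0
20^9 mod 16 = 0
20^10 mod 16 = 0
20^11 mod 16 = 0
20^12 mod 16 = 0
20^13 mod 16 = 0
20^14 mod 16 = 0
20^15 mod 16 = 0
20^16 mod 16 = 0
20^17 mod 16 = 0
20^18 mod 16 = 0
20^19 mod 16 = 0
20^20 mod 16 = 0


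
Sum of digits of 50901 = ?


5 + 0 + 9 + 0 + 1 = 15


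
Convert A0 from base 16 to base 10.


A0 (base 16) = 160 (decimal)
160 (decimal) = 160 (base 10)


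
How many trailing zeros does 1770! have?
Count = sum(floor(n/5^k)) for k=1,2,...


floor(1770/5) = 354
floor(1770/25) = 70
floor(1770/125) = 14
floor(1770/625) = 2
Total = 440

440 trailing zeros


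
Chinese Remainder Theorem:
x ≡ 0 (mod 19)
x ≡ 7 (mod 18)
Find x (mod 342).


M = 19*18 = 342
M1 = M/19 = 18, M2 = M/18 = 19
M1^(-1) mod 19 = 18, M2^(-1) mod 18 = 1
x = 0*18*18 + 7*19*1 = 133
133 mod 342 = 133
Check: 133 mod 19 = 0 ✓, 133 mod 18 = 7 ✓

x ≡ 133 (mod 342)


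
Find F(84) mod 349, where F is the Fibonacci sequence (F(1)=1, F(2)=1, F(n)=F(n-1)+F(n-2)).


F(k) mod 349 for k=1..84:
1, 1, 2, 3, 5, 8, 13, 21, 34, 55, 89, 144, 233, 28, 261, 289, 201, 141, 342, 134, 127, 261, 39, 300, 339, 290, 280, 221, 152, 24, 176, 200, 27, 227, 254, 132, 37, 169, 206, 26, 232, 258, 141, 50, 191, 241, 83, 324, 58, 33, 91, 124, 215, 339, 205, 195, 51, 246, 297, 194, 142, 336, 129, 116, 245, 12, 257, 269, 177, 97, 274, 22, 296, 318, 265, 234, 150, 35, 185, 220, 56, 276, 332, 259
F(84) mod 349 = 259


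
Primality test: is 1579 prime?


Check divisors up to sqrt(1579) = 39.7366
No divisors found.
1579 is prime.

Yes, 1579 is prime


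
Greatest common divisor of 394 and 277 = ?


394 = 1 * 277 + 117
277 = 2 * 117 + 43
117 = 2 * 43 + 31
43 = 1 * 31 + 12
31 = 2 * 12 + 7
12 = 1 * 7 + 5
7 = 1 * 5 + 2
5 = 2 * 2 + 1
2 = 2 * 1 + 0
GCD = 1


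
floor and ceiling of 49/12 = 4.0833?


49/12 = 4.0833
floor = 4
ceil = 5

floor = 4, ceil = 5


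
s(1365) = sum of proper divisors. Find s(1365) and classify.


Proper divisors: 1, 3, 5, 7, 13, 15, 21, 35, 39, 65, 91, 105, 195, 273, 455
Sum = 1 + 3 + 5 + 7 + 13 + 15 + 21 + 35 + 39 + 65 + 91 + 105 + 195 + 273 + 455 = 1323
1323 < 1365 → deficient

s(1365) = 1323 (deficient)


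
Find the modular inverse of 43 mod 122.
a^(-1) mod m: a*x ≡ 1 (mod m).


Use the extended Euclidean algorithm on (122, 43); each row r = 122*s + 43*t:
r=122, s=1, t=0
r=43, s=0, t=1
q=2: r=36, s=1, t=-2   [122*(1) + 43*(-2) = 36]
q=1: r=7, s=-1, t=3   [122*(-1) + 43*(3) = 7]
q=5: r=1, s=6, t=-17   [122*(6) + 43*(-17) = 1]
q=7: r=0, s=-43, t=122   [122*(-43) + 43*(122) = 0]
GCD = 1 with t = -17, so 43*(-17) ≡ 1 (mod 122)
Inverse = -17 mod 122 = 105
Check: 43 * 105 = 4515 ≡ 1 (mod 122)

43^(-1) ≡ 105 (mod 122)


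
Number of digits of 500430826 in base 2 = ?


500430826 in base 2 = 11101110100111111011111101010
Number of digits = 29

29 digits (base 2)


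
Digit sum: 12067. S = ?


1 + 2 + 0 + 6 + 7 = 16


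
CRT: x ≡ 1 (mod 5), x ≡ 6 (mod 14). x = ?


M = 5*14 = 70
M1 = M/5 = 14, M2 = M/14 = 5
M1^(-1) mod 5 = 4, M2^(-1) mod 14 = 3
x = 1*14*4 + 6*5*3 = 146
146 mod 70 = 6
Check: 6 mod 5 = 1 ✓, 6 mod 14 = 6 ✓

x ≡ 6 (mod 70)


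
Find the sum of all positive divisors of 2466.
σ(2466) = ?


Divisors of 2466: 1, 2, 3, 6, 9, 18, 137, 274, 411, 822, 1233, 2466
Sum = 1 + 2 + 3 + 6 + 9 + 18 + 137 + 274 + 411 + 822 + 1233 + 2466 = 5382

σ(2466) = 5382


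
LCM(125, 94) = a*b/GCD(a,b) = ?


GCD(125, 94) = 1
LCM = 125*94/1 = 11750/1 = 11750

LCM = 11750


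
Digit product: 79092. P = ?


7 × 9 × 0 × 9 × 2 = 0


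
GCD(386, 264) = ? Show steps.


386 = 1 * 264 + 122
264 = 2 * 122 + 20
122 = 6 * 20 + 2
20 = 10 * 2 + 0
GCD = 2


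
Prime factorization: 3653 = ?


3653 / 13 = 281
281 / 281 = 1
3653 = 13 × 281


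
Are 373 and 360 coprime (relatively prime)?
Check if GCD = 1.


Euclidean algorithm:
373 = 1 * 360 + 13
360 = 27 * 13 + 9
13 = 1 * 9 + 4
9 = 2 * 4 + 1
4 = 4 * 1 + 0
GCD(373, 360) = 1

Yes, coprime (GCD = 1)


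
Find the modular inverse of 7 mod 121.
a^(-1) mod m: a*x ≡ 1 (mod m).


Use the extended Euclidean algorithm on (121, 7); each row r = 121*s + 7*t:
r=121, s=1, t=0
r=7, s=0, t=1
q=17: r=2, s=1, t=-17   [121*(1) + 7*(-17) = 2]
q=3: r=1, s=-3, t=52   [121*(-3) + 7*(52) = 1]
q=2: r=0, s=7, t=-121   [121*(7) + 7*(-121) = 0]
GCD = 1 with t = 52, so 7*(52) ≡ 1 (mod 121)
Inverse = 52 mod 121 = 52
Check: 7 * 52 = 364 ≡ 1 (mod 121)

7^(-1) ≡ 52 (mod 121)


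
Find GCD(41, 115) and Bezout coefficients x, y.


Tabular extended Euclidean (each row: r = 41*s + 115*t):
r=41, s=1, t=0
r=115, s=0, t=1
q=0: r=41, s=1, t=0   [41*(1) + 115*(0) = 41]
q=2: r=33, s=-2, t=1   [41*(-2) + 115*(1) = 33]
q=1: r=8, s=3, t=-1   [41*(3) + 115*(-1) = 8]
q=4: r=1, s=-14, t=5   [41*(-14) + 115*(5) = 1]
q=8: r=0, s=115, t=-41   [41*(115) + 115*(-41) = 0]
GCD = 1; from the row with r=1: x=-14, y=5
Check: 41*(-14) + 115*(5) = -574 + 575 = 1

GCD = 1, x = -14, y = 5


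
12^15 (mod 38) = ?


12^1 mod 38 = 12
12^2 mod 38 = 30
12^3 mod 38 = 18
12^4 mod 38 = 26
12^5 mod 38 = 8
12^6 mod 38 = 20
12^7 mod 38 = 12
12^8 mod 38 = 30
12^9 mod 38 = 18
12^10 mod 38 = 26
12^11 mod 38 = 8
12^12 mod 38 = 20
12^13 mod 38 = 12
12^14 mod 38 = 30
12^15 mod 38 = 18


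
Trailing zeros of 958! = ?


floor(958/5) = 191
floor(958/25) = 38
floor(958/125) = 7
floor(958/625) = 1
Total = 237

237 trailing zeros


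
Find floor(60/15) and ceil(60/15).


60/15 = 4.0000
floor = 4
ceil = 4

floor = 4, ceil = 4


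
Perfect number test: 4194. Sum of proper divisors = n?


Proper divisors of 4194: 1, 2, 3, 6, 9, 18, 233, 466, 699, 1398, 2097
Sum = 1 + 2 + 3 + 6 + 9 + 18 + 233 + 466 + 699 + 1398 + 2097 = 4932

No, 4194 is not perfect (4932 ≠ 4194)


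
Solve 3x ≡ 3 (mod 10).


GCD(3, 10) = 1, unique solution
a^(-1) mod 10 = 7
x = 7 * 3 mod 10 = 1

x ≡ 1 (mod 10)


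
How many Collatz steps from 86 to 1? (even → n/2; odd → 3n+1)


86 → 43 → 130 → 65 → 196 → 98 → 49 → 148 → 74 → 37 → 112 → 56 → 28 → 14 → 7 → 22 → 11 → 34 → 17 → 52 → 26 → 13 → 40 → 20 → 10 → 5 → 16 → 8 → 4 → 2 → 1
Total steps = 30

30 steps


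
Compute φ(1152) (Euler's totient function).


1152 = 2^7 × 3^2
Prime factors: 2, 3
φ(1152) = 1152 × (1-1/2) × (1-1/3)
= 1152 × 1/2 × 2/3 = 384

φ(1152) = 384


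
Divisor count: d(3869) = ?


3869 = 53^1 × 73^1
d(3869) = (1+1) × (1+1) = 4

4 divisors


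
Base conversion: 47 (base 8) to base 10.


47 (base 8) = 39 (decimal)
39 (decimal) = 39 (base 10)


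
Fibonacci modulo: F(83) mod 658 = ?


F(k) mod 658 for k=1..83:
1, 1, 2, 3, 5, 8, 13, 21, 34, 55, 89, 144, 233, 377, 610, 329, 281, 610, 233, 185, 418, 603, 363, 308, 13, 321, 334, 655, 331, 328, 1, 329, 330, 1, 331, 332, 5, 337, 342, 21, 363, 384, 89, 473, 562, 377, 281, 0, 281, 281, 562, 185, 89, 274, 363, 637, 342, 321, 5, 326, 331, 657, 330, 329, 1, 330, 331, 3, 334, 337, 13, 350, 363, 55, 418, 473, 233, 48, 281, 329, 610, 281, 233
F(83) mod 658 = 233


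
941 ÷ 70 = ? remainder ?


941 = 70 * 13 + 31
Check: 910 + 31 = 941

q = 13, r = 31


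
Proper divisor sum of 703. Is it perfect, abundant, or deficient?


Proper divisors: 1, 19, 37
Sum = 1 + 19 + 37 = 57
57 < 703 → deficient

s(703) = 57 (deficient)


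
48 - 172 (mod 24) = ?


48 - 172 = -124
-124 mod 24 = 20


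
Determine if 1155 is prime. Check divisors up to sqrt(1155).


1155 / 3 = 385 (exact division)
1155 is NOT prime.

No, 1155 is not prime


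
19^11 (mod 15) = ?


19^1 mod 15 = 4
19^2 mod 15 = 1
19^3 mod 15 = 4
19^4 mod 15 = 1
19^5 mod 15 = 4
19^6 mod 15 = 1
19^7 mod 15 = 4
19^8 mod 15 = 1
19^9 mod 15 = 4
19^10 mod 15 = 1
19^11 mod 15 = 4


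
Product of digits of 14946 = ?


1 × 4 × 9 × 4 × 6 = 864


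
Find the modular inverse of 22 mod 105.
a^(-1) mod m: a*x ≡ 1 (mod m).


Use the extended Euclidean algorithm on (105, 22); each row r = 105*s + 22*t:
r=105, s=1, t=0
r=22, s=0, t=1
q=4: r=17, s=1, t=-4   [105*(1) + 22*(-4) = 17]
q=1: r=5, s=-1, t=5   [105*(-1) + 22*(5) = 5]
q=3: r=2, s=4, t=-19   [105*(4) + 22*(-19) = 2]
q=2: r=1, s=-9, t=43   [105*(-9) + 22*(43) = 1]
q=2: r=0, s=22, t=-105   [105*(22) + 22*(-105) = 0]
GCD = 1 with t = 43, so 22*(43) ≡ 1 (mod 105)
Inverse = 43 mod 105 = 43
Check: 22 * 43 = 946 ≡ 1 (mod 105)

22^(-1) ≡ 43 (mod 105)


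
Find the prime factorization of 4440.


4440 / 2 = 2220
2220 / 2 = 1110
1110 / 2 = 555
555 / 3 = 185
185 / 5 = 37
37 / 37 = 1
4440 = 2^3 × 3 × 5 × 37


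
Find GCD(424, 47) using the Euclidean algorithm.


424 = 9 * 47 + 1
47 = 47 * 1 + 0
GCD = 1


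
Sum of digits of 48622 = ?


4 + 8 + 6 + 2 + 2 = 22


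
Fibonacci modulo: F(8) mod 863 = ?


F(k) mod 863 for k=1..8:
1, 1, 2, 3, 5, 8, 13, 21
F(8) mod 863 = 21


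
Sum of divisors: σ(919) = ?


Divisors of 919: 1, 919
Sum = 1 + 919 = 920

σ(919) = 920


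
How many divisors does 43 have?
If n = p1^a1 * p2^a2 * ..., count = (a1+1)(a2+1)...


43 = 43^1
d(43) = (1+1) = 2

2 divisors


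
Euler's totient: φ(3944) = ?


3944 = 2^3 × 17 × 29
Prime factors: 2, 17, 29
φ(3944) = 3944 × (1-1/2) × (1-1/17) × (1-1/29)
= 3944 × 1/2 × 16/17 × 28/29 = 1792

φ(3944) = 1792


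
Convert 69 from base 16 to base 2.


69 (base 16) = 105 (decimal)
105 (decimal) = 1101001 (base 2)


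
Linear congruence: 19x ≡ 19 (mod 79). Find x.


GCD(19, 79) = 1, unique solution
a^(-1) mod 79 = 25
x = 25 * 19 mod 79 = 1

x ≡ 1 (mod 79)


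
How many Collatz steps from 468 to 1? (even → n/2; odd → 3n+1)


468 → 234 → 117 → 352 → 176 → 88 → 44 → 22 → 11 → 34 → 17 → 52 → 26 → 13 → 40 → 20 → 10 → 5 → 16 → 8 → 4 → 2 → 1
Total steps = 22

22 steps


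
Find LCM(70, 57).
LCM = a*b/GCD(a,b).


GCD(70, 57) = 1
LCM = 70*57/1 = 3990/1 = 3990

LCM = 3990


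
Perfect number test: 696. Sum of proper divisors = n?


Proper divisors of 696: 1, 2, 3, 4, 6, 8, 12, 24, 29, 58, 87, 116, 174, 232, 348
Sum = 1 + 2 + 3 + 4 + 6 + 8 + 12 + 24 + 29 + 58 + 87 + 116 + 174 + 232 + 348 = 1104

No, 696 is not perfect (1104 ≠ 696)


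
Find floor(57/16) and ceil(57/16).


57/16 = 3.5625
floor = 3
ceil = 4

floor = 3, ceil = 4


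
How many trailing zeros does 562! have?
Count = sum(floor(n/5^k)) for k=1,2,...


floor(562/5) = 112
floor(562/25) = 22
floor(562/125) = 4
Total = 138

138 trailing zeros


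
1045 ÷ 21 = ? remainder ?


1045 = 21 * 49 + 16
Check: 1029 + 16 = 1045

q = 49, r = 16


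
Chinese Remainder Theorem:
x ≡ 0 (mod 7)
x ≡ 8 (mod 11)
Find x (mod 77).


M = 7*11 = 77
M1 = M/7 = 11, M2 = M/11 = 7
M1^(-1) mod 7 = 2, M2^(-1) mod 11 = 8
x = 0*11*2 + 8*7*8 = 448
448 mod 77 = 63
Check: 63 mod 7 = 0 ✓, 63 mod 11 = 8 ✓

x ≡ 63 (mod 77)


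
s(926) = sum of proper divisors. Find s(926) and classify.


Proper divisors: 1, 2, 463
Sum = 1 + 2 + 463 = 466
466 < 926 → deficient

s(926) = 466 (deficient)


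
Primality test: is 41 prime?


Check divisors up to sqrt(41) = 6.4031
No divisors found.
41 is prime.

Yes, 41 is prime


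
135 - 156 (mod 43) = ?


135 - 156 = -21
-21 mod 43 = 22


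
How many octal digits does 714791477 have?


714791477 in base 8 = 5246555065
Number of digits = 10

10 digits (base 8)


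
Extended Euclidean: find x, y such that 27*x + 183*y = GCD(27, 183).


Tabular extended Euclidean (each row: r = 27*s + 183*t):
r=27, s=1, t=0
r=183, s=0, t=1
q=0: r=27, s=1, t=0   [27*(1) + 183*(0) = 27]
q=6: r=21, s=-6, t=1   [27*(-6) + 183*(1) = 21]
q=1: r=6, s=7, t=-1   [27*(7) + 183*(-1) = 6]
q=3: r=3, s=-27, t=4   [27*(-27) + 183*(4) = 3]
q=2: r=0, s=61, t=-9   [27*(61) + 183*(-9) = 0]
GCD = 3; from the row with r=3: x=-27, y=4
Check: 27*(-27) + 183*(4) = -729 + 732 = 3

GCD = 3, x = -27, y = 4


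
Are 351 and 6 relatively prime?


Euclidean algorithm:
351 = 58 * 6 + 3
6 = 2 * 3 + 0
GCD(351, 6) = 3

No, not coprime (GCD = 3)


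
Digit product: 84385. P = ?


8 × 4 × 3 × 8 × 5 = 3840


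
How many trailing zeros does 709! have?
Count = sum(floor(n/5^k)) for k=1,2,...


floor(709/5) = 141
floor(709/25) = 28
floor(709/125) = 5
floor(709/625) = 1
Total = 175

175 trailing zeros


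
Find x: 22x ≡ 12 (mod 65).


GCD(22, 65) = 1, unique solution
a^(-1) mod 65 = 3
x = 3 * 12 mod 65 = 36

x ≡ 36 (mod 65)


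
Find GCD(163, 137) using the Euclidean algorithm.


163 = 1 * 137 + 26
137 = 5 * 26 + 7
26 = 3 * 7 + 5
7 = 1 * 5 + 2
5 = 2 * 2 + 1
2 = 2 * 1 + 0
GCD = 1


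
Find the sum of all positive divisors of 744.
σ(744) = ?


Divisors of 744: 1, 2, 3, 4, 6, 8, 12, 24, 31, 62, 93, 124, 186, 248, 372, 744
Sum = 1 + 2 + 3 + 4 + 6 + 8 + 12 + 24 + 31 + 62 + 93 + 124 + 186 + 248 + 372 + 744 = 1920

σ(744) = 1920


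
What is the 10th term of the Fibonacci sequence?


Sequence: 1, 1, 2, 3, 5, 8, 13, 21, 34, 55
F(10) = 55


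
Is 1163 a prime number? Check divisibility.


Check divisors up to sqrt(1163) = 34.1028
No divisors found.
1163 is prime.

Yes, 1163 is prime


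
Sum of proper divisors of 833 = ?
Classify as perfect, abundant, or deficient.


Proper divisors: 1, 7, 17, 49, 119
Sum = 1 + 7 + 17 + 49 + 119 = 193
193 < 833 → deficient

s(833) = 193 (deficient)


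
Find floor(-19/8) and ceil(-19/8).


-19/8 = -2.3750
floor = -3
ceil = -2

floor = -3, ceil = -2


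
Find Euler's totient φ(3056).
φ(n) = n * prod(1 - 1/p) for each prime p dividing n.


3056 = 2^4 × 191
Prime factors: 2, 191
φ(3056) = 3056 × (1-1/2) × (1-1/191)
= 3056 × 1/2 × 190/191 = 1520

φ(3056) = 1520


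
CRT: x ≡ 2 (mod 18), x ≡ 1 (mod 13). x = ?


M = 18*13 = 234
M1 = M/18 = 13, M2 = M/13 = 18
M1^(-1) mod 18 = 7, M2^(-1) mod 13 = 8
x = 2*13*7 + 1*18*8 = 326
326 mod 234 = 92
Check: 92 mod 18 = 2 ✓, 92 mod 13 = 1 ✓

x ≡ 92 (mod 234)


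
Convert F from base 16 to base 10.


F (base 16) = 15 (decimal)
15 (decimal) = 15 (base 10)


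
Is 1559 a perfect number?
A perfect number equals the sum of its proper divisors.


Proper divisors of 1559: 1
Sum = 1 = 1

No, 1559 is not perfect (1 ≠ 1559)


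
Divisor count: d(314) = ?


314 = 2^1 × 157^1
d(314) = (1+1) × (1+1) = 4

4 divisors


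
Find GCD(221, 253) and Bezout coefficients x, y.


Tabular extended Euclidean (each row: r = 221*s + 253*t):
r=221, s=1, t=0
r=253, s=0, t=1
q=0: r=221, s=1, t=0   [221*(1) + 253*(0) = 221]
q=1: r=32, s=-1, t=1   [221*(-1) + 253*(1) = 32]
q=6: r=29, s=7, t=-6   [221*(7) + 253*(-6) = 29]
q=1: r=3, s=-8, t=7   [221*(-8) + 253*(7) = 3]
q=9: r=2, s=79, t=-69   [221*(79) + 253*(-69) = 2]
q=1: r=1, s=-87, t=76   [221*(-87) + 253*(76) = 1]
q=2: r=0, s=253, t=-221   [221*(253) + 253*(-221) = 0]
GCD = 1; from the row with r=1: x=-87, y=76
Check: 221*(-87) + 253*(76) = -19227 + 19228 = 1

GCD = 1, x = -87, y = 76


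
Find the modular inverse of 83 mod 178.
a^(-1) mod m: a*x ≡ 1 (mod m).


Use the extended Euclidean algorithm on (178, 83); each row r = 178*s + 83*t:
r=178, s=1, t=0
r=83, s=0, t=1
q=2: r=12, s=1, t=-2   [178*(1) + 83*(-2) = 12]
q=6: r=11, s=-6, t=13   [178*(-6) + 83*(13) = 11]
q=1: r=1, s=7, t=-15   [178*(7) + 83*(-15) = 1]
q=11: r=0, s=-83, t=178   [178*(-83) + 83*(178) = 0]
GCD = 1 with t = -15, so 83*(-15) ≡ 1 (mod 178)
Inverse = -15 mod 178 = 163
Check: 83 * 163 = 13529 ≡ 1 (mod 178)

83^(-1) ≡ 163 (mod 178)


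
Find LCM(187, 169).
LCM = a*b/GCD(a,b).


GCD(187, 169) = 1
LCM = 187*169/1 = 31603/1 = 31603

LCM = 31603


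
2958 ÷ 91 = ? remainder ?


2958 = 91 * 32 + 46
Check: 2912 + 46 = 2958

q = 32, r = 46


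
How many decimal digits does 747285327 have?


747285327 has 9 digits in base 10
floor(log10(747285327)) + 1 = floor(8.8735) + 1 = 9

9 digits (base 10)


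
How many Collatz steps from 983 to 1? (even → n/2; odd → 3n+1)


983 → 2950 → 1475 → 4426 → 2213 → 6640 → 3320 → 1660 → 830 → 415 → 1246 → 623 → 1870 → 935 → 2806 → 1403 → 4210 → 2105 → 6316 → 3158 → 1579 → 4738 → 2369 → 7108 → 3554 → 1777 → 5332 → 2666 → 1333 → 4000 → 2000 → 1000 → 500 → 250 → 125 → 376 → 188 → 94 → 47 → 142 → 71 → 214 → 107 → 322 → 161 → 484 → 242 → 121 → 364 → 182 → 91 → 274 → 137 → 412 → 206 → 103 → 310 → 155 → 466 → 233 → 700 → 350 → 175 → 526 → 263 → 790 → 395 → 1186 → 593 → 1780 → 890 → 445 → 1336 → 668 → 334 → 167 → 502 → 251 → 754 → 377 → 1132 → 566 → 283 → 850 → 425 → 1276 → 638 → 319 → 958 → 479 → 1438 → 719 → 2158 → 1079 → 3238 → 1619 → 4858 → 2429 → 7288 → 3644 → 1822 → 911 → 2734 → 1367 → 4102 → 2051 → 6154 → 3077 → 9232 → 4616 → 2308 → 1154 → 577 → 1732 → 866 → 433 → 1300 → 650 → 325 → 976 → 488 → 244 → 122 → 61 → 184 → 92 → 46 → 23 → 70 → 35 → 106 → 53 → 160 → 80 → 40 → 20 → 10 → 5 → 16 → 8 → 4 → 2 → 1
Total steps = 142

142 steps


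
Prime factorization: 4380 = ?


4380 / 2 = 2190
2190 / 2 = 1095
1095 / 3 = 365
365 / 5 = 73
73 / 73 = 1
4380 = 2^2 × 3 × 5 × 73


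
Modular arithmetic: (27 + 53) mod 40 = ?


27 + 53 = 80
80 mod 40 = 0


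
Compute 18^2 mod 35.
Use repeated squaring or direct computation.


18^1 mod 35 = 18
18^2 mod 35 = 9


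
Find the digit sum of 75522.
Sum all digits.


7 + 5 + 5 + 2 + 2 = 21


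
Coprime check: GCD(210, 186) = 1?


Euclidean algorithm:
210 = 1 * 186 + 24
186 = 7 * 24 + 18
24 = 1 * 18 + 6
18 = 3 * 6 + 0
GCD(210, 186) = 6

No, not coprime (GCD = 6)


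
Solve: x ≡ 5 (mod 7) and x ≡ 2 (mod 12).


M = 7*12 = 84
M1 = M/7 = 12, M2 = M/12 = 7
M1^(-1) mod 7 = 3, M2^(-1) mod 12 = 7
x = 5*12*3 + 2*7*7 = 278
278 mod 84 = 26
Check: 26 mod 7 = 5 ✓, 26 mod 12 = 2 ✓

x ≡ 26 (mod 84)


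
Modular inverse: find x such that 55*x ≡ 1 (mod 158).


Use the extended Euclidean algorithm on (158, 55); each row r = 158*s + 55*t:
r=158, s=1, t=0
r=55, s=0, t=1
q=2: r=48, s=1, t=-2   [158*(1) + 55*(-2) = 48]
q=1: r=7, s=-1, t=3   [158*(-1) + 55*(3) = 7]
q=6: r=6, s=7, t=-20   [158*(7) + 55*(-20) = 6]
q=1: r=1, s=-8, t=23   [158*(-8) + 55*(23) = 1]
q=6: r=0, s=55, t=-158   [158*(55) + 55*(-158) = 0]
GCD = 1 with t = 23, so 55*(23) ≡ 1 (mod 158)
Inverse = 23 mod 158 = 23
Check: 55 * 23 = 1265 ≡ 1 (mod 158)

55^(-1) ≡ 23 (mod 158)


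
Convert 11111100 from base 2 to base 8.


11111100 (base 2) = 252 (decimal)
252 (decimal) = 374 (base 8)


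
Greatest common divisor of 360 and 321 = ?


360 = 1 * 321 + 39
321 = 8 * 39 + 9
39 = 4 * 9 + 3
9 = 3 * 3 + 0
GCD = 3


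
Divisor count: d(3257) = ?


3257 = 3257^1
d(3257) = (1+1) = 2

2 divisors


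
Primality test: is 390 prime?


390 / 2 = 195 (exact division)
390 is NOT prime.

No, 390 is not prime


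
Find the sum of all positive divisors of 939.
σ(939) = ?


Divisors of 939: 1, 3, 313, 939
Sum = 1 + 3 + 313 + 939 = 1256

σ(939) = 1256


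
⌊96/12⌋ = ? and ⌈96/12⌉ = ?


96/12 = 8.0000
floor = 8
ceil = 8

floor = 8, ceil = 8


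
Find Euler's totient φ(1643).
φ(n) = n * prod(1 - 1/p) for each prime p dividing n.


1643 = 31 × 53
Prime factors: 31, 53
φ(1643) = 1643 × (1-1/31) × (1-1/53)
= 1643 × 30/31 × 52/53 = 1560

φ(1643) = 1560


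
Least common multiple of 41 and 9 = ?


GCD(41, 9) = 1
LCM = 41*9/1 = 369/1 = 369

LCM = 369


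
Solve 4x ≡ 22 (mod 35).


GCD(4, 35) = 1, unique solution
a^(-1) mod 35 = 9
x = 9 * 22 mod 35 = 23

x ≡ 23 (mod 35)


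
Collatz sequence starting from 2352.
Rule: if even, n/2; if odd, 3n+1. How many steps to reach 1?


2352 → 1176 → 588 → 294 → 147 → 442 → 221 → 664 → 332 → 166 → 83 → 250 → 125 → 376 → 188 → 94 → 47 → 142 → 71 → 214 → 107 → 322 → 161 → 484 → 242 → 121 → 364 → 182 → 91 → 274 → 137 → 412 → 206 → 103 → 310 → 155 → 466 → 233 → 700 → 350 → 175 → 526 → 263 → 790 → 395 → 1186 → 593 → 1780 → 890 → 445 → 1336 → 668 → 334 → 167 → 502 → 251 → 754 → 377 → 1132 → 566 → 283 → 850 → 425 → 1276 → 638 → 319 → 958 → 479 → 1438 → 719 → 2158 → 1079 → 3238 → 1619 → 4858 → 2429 → 7288 → 3644 → 1822 → 911 → 2734 → 1367 → 4102 → 2051 → 6154 → 3077 → 9232 → 4616 → 2308 → 1154 → 577 → 1732 → 866 → 433 → 1300 → 650 → 325 → 976 → 488 → 244 → 122 → 61 → 184 → 92 → 46 → 23 → 70 → 35 → 106 → 53 → 160 → 80 → 40 → 20 → 10 → 5 → 16 → 8 → 4 → 2 → 1
Total steps = 120

120 steps


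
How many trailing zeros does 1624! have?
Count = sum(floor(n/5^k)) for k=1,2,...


floor(1624/5) = 324
floor(1624/25) = 64
floor(1624/125) = 12
floor(1624/625) = 2
Total = 402

402 trailing zeros


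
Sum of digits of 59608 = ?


5 + 9 + 6 + 0 + 8 = 28


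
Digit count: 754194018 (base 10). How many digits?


754194018 has 9 digits in base 10
floor(log10(754194018)) + 1 = floor(8.8775) + 1 = 9

9 digits (base 10)


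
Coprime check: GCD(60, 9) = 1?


Euclidean algorithm:
60 = 6 * 9 + 6
9 = 1 * 6 + 3
6 = 2 * 3 + 0
GCD(60, 9) = 3

No, not coprime (GCD = 3)


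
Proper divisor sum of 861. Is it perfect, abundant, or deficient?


Proper divisors: 1, 3, 7, 21, 41, 123, 287
Sum = 1 + 3 + 7 + 21 + 41 + 123 + 287 = 483
483 < 861 → deficient

s(861) = 483 (deficient)


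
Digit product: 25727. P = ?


2 × 5 × 7 × 2 × 7 = 980


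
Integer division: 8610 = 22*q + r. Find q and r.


8610 = 22 * 391 + 8
Check: 8602 + 8 = 8610

q = 391, r = 8


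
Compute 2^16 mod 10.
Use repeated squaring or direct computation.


2^1 mod 10 = 2
2^2 mod 10 = 4
2^3 mod 10 = 8
2^4 mod 10 = 6
2^5 mod 10 = 2
2^6 mod 10 = 4
2^7 mod 10 = 8
2^8 mod 10 = 6
2^9 mod 10 = 2
2^10 mod 10 = 4
2^11 mod 10 = 8
2^12 mod 10 = 6
2^13 mod 10 = 2
2^14 mod 10 = 4
2^15 mod 10 = 8
2^16 mod 10 = 6


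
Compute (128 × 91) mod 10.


128 × 91 = 11648
11648 mod 10 = 8


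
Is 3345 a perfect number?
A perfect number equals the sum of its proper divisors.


Proper divisors of 3345: 1, 3, 5, 15, 223, 669, 1115
Sum = 1 + 3 + 5 + 15 + 223 + 669 + 1115 = 2031

No, 3345 is not perfect (2031 ≠ 3345)


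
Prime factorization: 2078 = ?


2078 / 2 = 1039
1039 / 1039 = 1
2078 = 2 × 1039


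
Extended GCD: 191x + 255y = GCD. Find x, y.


Tabular extended Euclidean (each row: r = 191*s + 255*t):
r=191, s=1, t=0
r=255, s=0, t=1
q=0: r=191, s=1, t=0   [191*(1) + 255*(0) = 191]
q=1: r=64, s=-1, t=1   [191*(-1) + 255*(1) = 64]
q=2: r=63, s=3, t=-2   [191*(3) + 255*(-2) = 63]
q=1: r=1, s=-4, t=3   [191*(-4) + 255*(3) = 1]
q=63: r=0, s=255, t=-191   [191*(255) + 255*(-191) = 0]
GCD = 1; from the row with r=1: x=-4, y=3
Check: 191*(-4) + 255*(3) = -764 + 765 = 1

GCD = 1, x = -4, y = 3


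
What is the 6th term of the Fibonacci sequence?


Sequence: 1, 1, 2, 3, 5, 8
F(6) = 8


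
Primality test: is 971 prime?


Check divisors up to sqrt(971) = 31.1609
No divisors found.
971 is prime.

Yes, 971 is prime


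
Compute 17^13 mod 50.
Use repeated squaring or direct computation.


17^1 mod 50 = 17
17^2 mod 50 = 39
17^3 mod 50 = 13
17^4 mod 50 = 21
17^5 mod 50 = 7
17^6 mod 50 = 19
17^7 mod 50 = 23
17^8 mod 50 = 41
17^9 mod 50 = 47
17^10 mod 50 = 49
17^11 mod 50 = 33
17^12 mod 50 = 11
17^13 mod 50 = 37


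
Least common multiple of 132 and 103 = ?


GCD(132, 103) = 1
LCM = 132*103/1 = 13596/1 = 13596

LCM = 13596


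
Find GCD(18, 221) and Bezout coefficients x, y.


Tabular extended Euclidean (each row: r = 18*s + 221*t):
r=18, s=1, t=0
r=221, s=0, t=1
q=0: r=18, s=1, t=0   [18*(1) + 221*(0) = 18]
q=12: r=5, s=-12, t=1   [18*(-12) + 221*(1) = 5]
q=3: r=3, s=37, t=-3   [18*(37) + 221*(-3) = 3]
q=1: r=2, s=-49, t=4   [18*(-49) + 221*(4) = 2]
q=1: r=1, s=86, t=-7   [18*(86) + 221*(-7) = 1]
q=2: r=0, s=-221, t=18   [18*(-221) + 221*(18) = 0]
GCD = 1; from the row with r=1: x=86, y=-7
Check: 18*(86) + 221*(-7) = 1548 - 1547 = 1

GCD = 1, x = 86, y = -7


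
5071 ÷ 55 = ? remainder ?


5071 = 55 * 92 + 11
Check: 5060 + 11 = 5071

q = 92, r = 11


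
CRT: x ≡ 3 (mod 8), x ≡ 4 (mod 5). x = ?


M = 8*5 = 40
M1 = M/8 = 5, M2 = M/5 = 8
M1^(-1) mod 8 = 5, M2^(-1) mod 5 = 2
x = 3*5*5 + 4*8*2 = 139
139 mod 40 = 19
Check: 19 mod 8 = 3 ✓, 19 mod 5 = 4 ✓

x ≡ 19 (mod 40)


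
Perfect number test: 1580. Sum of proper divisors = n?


Proper divisors of 1580: 1, 2, 4, 5, 10, 20, 79, 158, 316, 395, 790
Sum = 1 + 2 + 4 + 5 + 10 + 20 + 79 + 158 + 316 + 395 + 790 = 1780

No, 1580 is not perfect (1780 ≠ 1580)


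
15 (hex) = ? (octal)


15 (base 16) = 21 (decimal)
21 (decimal) = 25 (base 8)


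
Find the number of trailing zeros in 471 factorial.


floor(471/5) = 94
floor(471/25) = 18
floor(471/125) = 3
Total = 115

115 trailing zeros


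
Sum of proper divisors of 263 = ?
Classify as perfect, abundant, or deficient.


Proper divisors: 1
Sum = 1 = 1
1 < 263 → deficient

s(263) = 1 (deficient)


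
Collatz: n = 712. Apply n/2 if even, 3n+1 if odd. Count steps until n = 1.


712 → 356 → 178 → 89 → 268 → 134 → 67 → 202 → 101 → 304 → 152 → 76 → 38 → 19 → 58 → 29 → 88 → 44 → 22 → 11 → 34 → 17 → 52 → 26 → 13 → 40 → 20 → 10 → 5 → 16 → 8 → 4 → 2 → 1
Total steps = 33

33 steps


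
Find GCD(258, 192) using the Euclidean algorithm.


258 = 1 * 192 + 66
192 = 2 * 66 + 60
66 = 1 * 60 + 6
60 = 10 * 6 + 0
GCD = 6


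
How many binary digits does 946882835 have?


946882835 in base 2 = 111000011100000100100100010011
Number of digits = 30

30 digits (base 2)


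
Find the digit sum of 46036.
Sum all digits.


4 + 6 + 0 + 3 + 6 = 19


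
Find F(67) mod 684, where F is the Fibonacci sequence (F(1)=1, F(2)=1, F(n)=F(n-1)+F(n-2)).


F(k) mod 684 for k=1..67:
1, 1, 2, 3, 5, 8, 13, 21, 34, 55, 89, 144, 233, 377, 610, 303, 229, 532, 77, 609, 2, 611, 613, 540, 469, 325, 110, 435, 545, 296, 157, 453, 610, 379, 305, 0, 305, 305, 610, 231, 157, 388, 545, 249, 110, 359, 469, 144, 613, 73, 2, 75, 77, 152, 229, 381, 610, 307, 233, 540, 89, 629, 34, 663, 13, 676, 5
F(67) mod 684 = 5


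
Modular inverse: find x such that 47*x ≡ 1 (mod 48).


Use the extended Euclidean algorithm on (48, 47); each row r = 48*s + 47*t:
r=48, s=1, t=0
r=47, s=0, t=1
q=1: r=1, s=1, t=-1   [48*(1) + 47*(-1) = 1]
q=47: r=0, s=-47, t=48   [48*(-47) + 47*(48) = 0]
GCD = 1 with t = -1, so 47*(-1) ≡ 1 (mod 48)
Inverse = -1 mod 48 = 47
Check: 47 * 47 = 2209 ≡ 1 (mod 48)

47^(-1) ≡ 47 (mod 48)


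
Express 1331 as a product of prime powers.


1331 / 11 = 121
121 / 11 = 11
11 / 11 = 1
1331 = 11^3


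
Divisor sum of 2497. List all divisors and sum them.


Divisors of 2497: 1, 11, 227, 2497
Sum = 1 + 11 + 227 + 2497 = 2736

σ(2497) = 2736


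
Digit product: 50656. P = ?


5 × 0 × 6 × 5 × 6 = 0


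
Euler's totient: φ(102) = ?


102 = 2 × 3 × 17
Prime factors: 2, 3, 17
φ(102) = 102 × (1-1/2) × (1-1/3) × (1-1/17)
= 102 × 1/2 × 2/3 × 16/17 = 32

φ(102) = 32


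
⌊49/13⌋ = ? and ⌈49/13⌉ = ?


49/13 = 3.7692
floor = 3
ceil = 4

floor = 3, ceil = 4


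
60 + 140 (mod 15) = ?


60 + 140 = 200
200 mod 15 = 5


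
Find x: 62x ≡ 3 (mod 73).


GCD(62, 73) = 1, unique solution
a^(-1) mod 73 = 53
x = 53 * 3 mod 73 = 13

x ≡ 13 (mod 73)


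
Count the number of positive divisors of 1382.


1382 = 2^1 × 691^1
d(1382) = (1+1) × (1+1) = 4

4 divisors


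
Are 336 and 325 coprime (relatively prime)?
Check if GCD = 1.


Euclidean algorithm:
336 = 1 * 325 + 11
325 = 29 * 11 + 6
11 = 1 * 6 + 5
6 = 1 * 5 + 1
5 = 5 * 1 + 0
GCD(336, 325) = 1

Yes, coprime (GCD = 1)


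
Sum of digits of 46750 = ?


4 + 6 + 7 + 5 + 0 = 22


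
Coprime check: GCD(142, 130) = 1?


Euclidean algorithm:
142 = 1 * 130 + 12
130 = 10 * 12 + 10
12 = 1 * 10 + 2
10 = 5 * 2 + 0
GCD(142, 130) = 2

No, not coprime (GCD = 2)


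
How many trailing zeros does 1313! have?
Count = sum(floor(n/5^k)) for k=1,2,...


floor(1313/5) = 262
floor(1313/25) = 52
floor(1313/125) = 10
floor(1313/625) = 2
Total = 326

326 trailing zeros


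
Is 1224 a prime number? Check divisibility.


1224 / 2 = 612 (exact division)
1224 is NOT prime.

No, 1224 is not prime


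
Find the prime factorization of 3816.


3816 / 2 = 1908
1908 / 2 = 954
954 / 2 = 477
477 / 3 = 159
159 / 3 = 53
53 / 53 = 1
3816 = 2^3 × 3^2 × 53


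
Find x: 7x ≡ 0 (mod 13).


GCD(7, 13) = 1, unique solution
a^(-1) mod 13 = 2
x = 2 * 0 mod 13 = 0

x ≡ 0 (mod 13)


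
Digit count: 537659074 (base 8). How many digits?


537659074 in base 8 = 4003003302
Number of digits = 10

10 digits (base 8)


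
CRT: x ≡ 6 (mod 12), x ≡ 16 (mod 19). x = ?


M = 12*19 = 228
M1 = M/12 = 19, M2 = M/19 = 12
M1^(-1) mod 12 = 7, M2^(-1) mod 19 = 8
x = 6*19*7 + 16*12*8 = 2334
2334 mod 228 = 54
Check: 54 mod 12 = 6 ✓, 54 mod 19 = 16 ✓

x ≡ 54 (mod 228)


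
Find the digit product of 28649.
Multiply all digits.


2 × 8 × 6 × 4 × 9 = 3456


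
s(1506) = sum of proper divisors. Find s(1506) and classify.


Proper divisors: 1, 2, 3, 6, 251, 502, 753
Sum = 1 + 2 + 3 + 6 + 251 + 502 + 753 = 1518
1518 > 1506 → abundant

s(1506) = 1518 (abundant)


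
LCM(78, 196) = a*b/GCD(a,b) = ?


GCD(78, 196) = 2
LCM = 78*196/2 = 15288/2 = 7644

LCM = 7644


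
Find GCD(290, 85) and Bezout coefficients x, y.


Tabular extended Euclidean (each row: r = 290*s + 85*t):
r=290, s=1, t=0
r=85, s=0, t=1
q=3: r=35, s=1, t=-3   [290*(1) + 85*(-3) = 35]
q=2: r=15, s=-2, t=7   [290*(-2) + 85*(7) = 15]
q=2: r=5, s=5, t=-17   [290*(5) + 85*(-17) = 5]
q=3: r=0, s=-17, t=58   [290*(-17) + 85*(58) = 0]
GCD = 5; from the row with r=5: x=5, y=-17
Check: 290*(5) + 85*(-17) = 1450 - 1445 = 5

GCD = 5, x = 5, y = -17


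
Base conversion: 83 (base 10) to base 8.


83 (base 10) = 83 (decimal)
83 (decimal) = 123 (base 8)


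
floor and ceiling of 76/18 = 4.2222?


76/18 = 4.2222
floor = 4
ceil = 5

floor = 4, ceil = 5


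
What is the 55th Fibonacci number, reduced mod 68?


F(k) mod 68 for k=1..55:
1, 1, 2, 3, 5, 8, 13, 21, 34, 55, 21, 8, 29, 37, 66, 35, 33, 0, 33, 33, 66, 31, 29, 60, 21, 13, 34, 47, 13, 60, 5, 65, 2, 67, 1, 0, 1, 1, 2, 3, 5, 8, 13, 21, 34, 55, 21, 8, 29, 37, 66, 35, 33, 0, 33
F(55) mod 68 = 33


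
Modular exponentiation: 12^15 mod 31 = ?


12^1 mod 31 = 12
12^2 mod 31 = 20
12^3 mod 31 = 23
12^4 mod 31 = 28
12^5 mod 31 = 26
12^6 mod 31 = 2
12^7 mod 31 = 24
12^8 mod 31 = 9
12^9 mod 31 = 15
12^10 mod 31 = 25
12^11 mod 31 = 21
12^12 mod 31 = 4
12^13 mod 31 = 17
12^14 mod 31 = 18
12^15 mod 31 = 30


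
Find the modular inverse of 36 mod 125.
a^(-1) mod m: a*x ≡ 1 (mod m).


Use the extended Euclidean algorithm on (125, 36); each row r = 125*s + 36*t:
r=125, s=1, t=0
r=36, s=0, t=1
q=3: r=17, s=1, t=-3   [125*(1) + 36*(-3) = 17]
q=2: r=2, s=-2, t=7   [125*(-2) + 36*(7) = 2]
q=8: r=1, s=17, t=-59   [125*(17) + 36*(-59) = 1]
q=2: r=0, s=-36, t=125   [125*(-36) + 36*(125) = 0]
GCD = 1 with t = -59, so 36*(-59) ≡ 1 (mod 125)
Inverse = -59 mod 125 = 66
Check: 36 * 66 = 2376 ≡ 1 (mod 125)

36^(-1) ≡ 66 (mod 125)


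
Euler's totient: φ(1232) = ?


1232 = 2^4 × 7 × 11
Prime factors: 2, 7, 11
φ(1232) = 1232 × (1-1/2) × (1-1/7) × (1-1/11)
= 1232 × 1/2 × 6/7 × 10/11 = 480

φ(1232) = 480


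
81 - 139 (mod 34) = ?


81 - 139 = -58
-58 mod 34 = 10


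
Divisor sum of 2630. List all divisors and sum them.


Divisors of 2630: 1, 2, 5, 10, 263, 526, 1315, 2630
Sum = 1 + 2 + 5 + 10 + 263 + 526 + 1315 + 2630 = 4752

σ(2630) = 4752


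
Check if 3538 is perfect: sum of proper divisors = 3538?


Proper divisors of 3538: 1, 2, 29, 58, 61, 122, 1769
Sum = 1 + 2 + 29 + 58 + 61 + 122 + 1769 = 2042

No, 3538 is not perfect (2042 ≠ 3538)


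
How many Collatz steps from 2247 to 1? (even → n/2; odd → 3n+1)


2247 → 6742 → 3371 → 10114 → 5057 → 15172 → 7586 → 3793 → 11380 → 5690 → 2845 → 8536 → 4268 → 2134 → 1067 → 3202 → 1601 → 4804 → 2402 → 1201 → 3604 → 1802 → 901 → 2704 → 1352 → 676 → 338 → 169 → 508 → 254 → 127 → 382 → 191 → 574 → 287 → 862 → 431 → 1294 → 647 → 1942 → 971 → 2914 → 1457 → 4372 → 2186 → 1093 → 3280 → 1640 → 820 → 410 → 205 → 616 → 308 → 154 → 77 → 232 → 116 → 58 → 29 → 88 → 44 → 22 → 11 → 34 → 17 → 52 → 26 → 13 → 40 → 20 → 10 → 5 → 16 → 8 → 4 → 2 → 1
Total steps = 76

76 steps


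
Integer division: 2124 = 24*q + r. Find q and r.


2124 = 24 * 88 + 12
Check: 2112 + 12 = 2124

q = 88, r = 12


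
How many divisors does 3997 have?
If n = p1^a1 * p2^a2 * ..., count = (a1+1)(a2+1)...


3997 = 7^1 × 571^1
d(3997) = (1+1) × (1+1) = 4

4 divisors


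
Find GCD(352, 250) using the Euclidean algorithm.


352 = 1 * 250 + 102
250 = 2 * 102 + 46
102 = 2 * 46 + 10
46 = 4 * 10 + 6
10 = 1 * 6 + 4
6 = 1 * 4 + 2
4 = 2 * 2 + 0
GCD = 2


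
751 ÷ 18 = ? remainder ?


751 = 18 * 41 + 13
Check: 738 + 13 = 751

q = 41, r = 13


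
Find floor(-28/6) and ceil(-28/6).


-28/6 = -4.6667
floor = -5
ceil = -4

floor = -5, ceil = -4


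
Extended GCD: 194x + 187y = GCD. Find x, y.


Tabular extended Euclidean (each row: r = 194*s + 187*t):
r=194, s=1, t=0
r=187, s=0, t=1
q=1: r=7, s=1, t=-1   [194*(1) + 187*(-1) = 7]
q=26: r=5, s=-26, t=27   [194*(-26) + 187*(27) = 5]
q=1: r=2, s=27, t=-28   [194*(27) + 187*(-28) = 2]
q=2: r=1, s=-80, t=83   [194*(-80) + 187*(83) = 1]
q=2: r=0, s=187, t=-194   [194*(187) + 187*(-194) = 0]
GCD = 1; from the row with r=1: x=-80, y=83
Check: 194*(-80) + 187*(83) = -15520 + 15521 = 1

GCD = 1, x = -80, y = 83


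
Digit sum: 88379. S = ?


8 + 8 + 3 + 7 + 9 = 35


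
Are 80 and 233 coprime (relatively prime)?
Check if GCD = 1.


Euclidean algorithm:
233 = 2 * 80 + 73
80 = 1 * 73 + 7
73 = 10 * 7 + 3
7 = 2 * 3 + 1
3 = 3 * 1 + 0
GCD(80, 233) = 1

Yes, coprime (GCD = 1)


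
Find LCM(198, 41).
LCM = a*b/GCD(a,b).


GCD(198, 41) = 1
LCM = 198*41/1 = 8118/1 = 8118

LCM = 8118


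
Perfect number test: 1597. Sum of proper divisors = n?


Proper divisors of 1597: 1
Sum = 1 = 1

No, 1597 is not perfect (1 ≠ 1597)


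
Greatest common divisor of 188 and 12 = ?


188 = 15 * 12 + 8
12 = 1 * 8 + 4
8 = 2 * 4 + 0
GCD = 4


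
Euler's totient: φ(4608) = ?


4608 = 2^9 × 3^2
Prime factors: 2, 3
φ(4608) = 4608 × (1-1/2) × (1-1/3)
= 4608 × 1/2 × 2/3 = 1536

φ(4608) = 1536


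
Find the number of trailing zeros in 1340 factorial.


floor(1340/5) = 268
floor(1340/25) = 53
floor(1340/125) = 10
floor(1340/625) = 2
Total = 333

333 trailing zeros


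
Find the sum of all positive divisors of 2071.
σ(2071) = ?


Divisors of 2071: 1, 19, 109, 2071
Sum = 1 + 19 + 109 + 2071 = 2200

σ(2071) = 2200


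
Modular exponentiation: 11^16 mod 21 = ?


11^1 mod 21 = 11
11^2 mod 21 = 16
11^3 mod 21 = 8
11^4 mod 21 = 4
11^5 mod 21 = 2
11^6 mod 21 = 1
11^7 mod 21 = 11
11^8 mod 21 = 16
11^9 mod 21 = 8
11^10 mod 21 = 4
11^11 mod 21 = 2
11^12 mod 21 = 1
11^13 mod 21 = 11
11^14 mod 21 = 16
11^15 mod 21 = 8
11^16 mod 21 = 4


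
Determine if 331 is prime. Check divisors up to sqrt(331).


Check divisors up to sqrt(331) = 18.1934
No divisors found.
331 is prime.

Yes, 331 is prime


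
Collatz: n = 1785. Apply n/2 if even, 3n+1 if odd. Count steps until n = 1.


1785 → 5356 → 2678 → 1339 → 4018 → 2009 → 6028 → 3014 → 1507 → 4522 → 2261 → 6784 → 3392 → 1696 → 848 → 424 → 212 → 106 → 53 → 160 → 80 → 40 → 20 → 10 → 5 → 16 → 8 → 4 → 2 → 1
Total steps = 29

29 steps


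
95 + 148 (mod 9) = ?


95 + 148 = 243
243 mod 9 = 0


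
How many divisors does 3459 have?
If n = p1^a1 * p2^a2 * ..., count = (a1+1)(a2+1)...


3459 = 3^1 × 1153^1
d(3459) = (1+1) × (1+1) = 4

4 divisors


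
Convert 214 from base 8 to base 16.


214 (base 8) = 140 (decimal)
140 (decimal) = 8C (base 16)


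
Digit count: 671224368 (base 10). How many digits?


671224368 has 9 digits in base 10
floor(log10(671224368)) + 1 = floor(8.8269) + 1 = 9

9 digits (base 10)


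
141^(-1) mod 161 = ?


Use the extended Euclidean algorithm on (161, 141); each row r = 161*s + 141*t:
r=161, s=1, t=0
r=141, s=0, t=1
q=1: r=20, s=1, t=-1   [161*(1) + 141*(-1) = 20]
q=7: r=1, s=-7, t=8   [161*(-7) + 141*(8) = 1]
q=20: r=0, s=141, t=-161   [161*(141) + 141*(-161) = 0]
GCD = 1 with t = 8, so 141*(8) ≡ 1 (mod 161)
Inverse = 8 mod 161 = 8
Check: 141 * 8 = 1128 ≡ 1 (mod 161)

141^(-1) ≡ 8 (mod 161)


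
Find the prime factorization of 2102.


2102 / 2 = 1051
1051 / 1051 = 1
2102 = 2 × 1051


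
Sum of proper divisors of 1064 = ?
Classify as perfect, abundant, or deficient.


Proper divisors: 1, 2, 4, 7, 8, 14, 19, 28, 38, 56, 76, 133, 152, 266, 532
Sum = 1 + 2 + 4 + 7 + 8 + 14 + 19 + 28 + 38 + 56 + 76 + 133 + 152 + 266 + 532 = 1336
1336 > 1064 → abundant

s(1064) = 1336 (abundant)


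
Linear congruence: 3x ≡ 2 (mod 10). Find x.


GCD(3, 10) = 1, unique solution
a^(-1) mod 10 = 7
x = 7 * 2 mod 10 = 4

x ≡ 4 (mod 10)


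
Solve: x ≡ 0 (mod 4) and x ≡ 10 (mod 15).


M = 4*15 = 60
M1 = M/4 = 15, M2 = M/15 = 4
M1^(-1) mod 4 = 3, M2^(-1) mod 15 = 4
x = 0*15*3 + 10*4*4 = 160
160 mod 60 = 40
Check: 40 mod 4 = 0 ✓, 40 mod 15 = 10 ✓

x ≡ 40 (mod 60)
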